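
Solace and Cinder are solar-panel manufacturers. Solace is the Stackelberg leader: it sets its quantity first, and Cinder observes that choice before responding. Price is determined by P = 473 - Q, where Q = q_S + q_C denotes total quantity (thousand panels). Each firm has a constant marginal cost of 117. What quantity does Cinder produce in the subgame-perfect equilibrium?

Solve by backward induction. Given q_S, the follower Cinder maximises π_C = (473 - q_S - q_C)q_C - 117q_C.
Follower FOC: 356 - q_S - 2q_C = 0, so q_C(q_S) = (356 - q_S)/2.
Solace substitutes q_C(q_S) into its own profit: π_S = q_S(473 - q_S - (356 - q_S)/2) - 117q_S = (295 - (1/2)q_S)q_S - 117q_S.
Leader FOC: 178 - q_S = 0, so q_S = 178.
Then q_C = (356 - 178)/2 = 89.

89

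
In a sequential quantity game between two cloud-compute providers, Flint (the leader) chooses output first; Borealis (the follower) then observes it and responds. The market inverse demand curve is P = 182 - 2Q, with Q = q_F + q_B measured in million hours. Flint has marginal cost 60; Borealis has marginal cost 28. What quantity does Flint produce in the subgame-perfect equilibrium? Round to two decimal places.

22.50

The follower Borealis best-responds to any q_F: π_B = (182 - 2Q)q_B - 28q_B.
Setting the follower's marginal profit to zero, 154 - 2q_F - 4q_B = 0, i.e. q_B = (154 - 2q_F)/4.
The leader anticipates this reaction. Substituting into P = 182 - 2Q gives P = 105 - q_F, so π_F = (105 - q_F)q_F - 60q_F.
Leader FOC: 45 - 2q_F = 0, so q_F = 45/2.
Then q_B = (154 - 2·(45/2))/4 = 109/4.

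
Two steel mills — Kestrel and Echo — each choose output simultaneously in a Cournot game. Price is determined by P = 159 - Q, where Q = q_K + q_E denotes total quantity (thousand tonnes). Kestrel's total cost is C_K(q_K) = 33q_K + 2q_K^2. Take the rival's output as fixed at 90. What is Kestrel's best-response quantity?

6

With the rival's output fixed at 90, Kestrel's profit is π_K = (159 - 90 - q_K)q_K - (33q_K + 2q_K²) = (69 - q_K)q_K - (33q_K + 2q_K²).
∂π_K/∂q_K = 36 - 6q_K = 0, so q_K = 6.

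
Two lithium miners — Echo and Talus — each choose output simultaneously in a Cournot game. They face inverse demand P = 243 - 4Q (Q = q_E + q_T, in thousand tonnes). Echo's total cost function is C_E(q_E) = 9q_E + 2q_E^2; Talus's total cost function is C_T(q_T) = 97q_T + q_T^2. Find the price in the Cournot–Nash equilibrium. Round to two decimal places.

Echo's profit: π_E = (243 - 4Q)q_E - (9q_E + 2q_E²). Setting ∂π_E/∂q_E = 0: 234 - 12q_E - 4(q_T) = 0.
Talus's profit: π_T = (243 - 4Q)q_T - (97q_T + q_T²). Setting ∂π_T/∂q_T = 0: 146 - 10q_T - 4(q_E) = 0.
Rearranging gives the reaction functions q_E = (234 - 4q_T)/12 and q_T = (146 - 4q_E)/10.
Substituting one into the other gives q_E = 439/26 and q_T = 102/13.
Total output Q = 643/26, so price P = 243 - 4·(643/26) = 1873/13.

144.08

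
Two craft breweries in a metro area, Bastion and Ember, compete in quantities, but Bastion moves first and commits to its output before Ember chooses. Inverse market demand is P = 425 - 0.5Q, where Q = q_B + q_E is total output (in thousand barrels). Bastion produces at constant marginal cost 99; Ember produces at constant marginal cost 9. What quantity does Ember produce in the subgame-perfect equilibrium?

298

The follower Ember best-responds to any q_B: π_E = (425 - 0.5Q)q_E - 9q_E.
∂π_E/∂q_E = 416 - (1/2)q_B - q_E = 0 gives the reaction function q_E = (416 - (1/2)q_B).
Bastion substitutes q_E(q_B) into its own profit: π_B = q_B(425 - (1/2)q_B - (416 - (1/2)q_B)/2) - 99q_B = (217 - (1/4)q_B)q_B - 99q_B.
Leader FOC: 118 - (1/2)q_B = 0, so q_B = 236.
Then q_E = (416 - (1/2)·236) = 298.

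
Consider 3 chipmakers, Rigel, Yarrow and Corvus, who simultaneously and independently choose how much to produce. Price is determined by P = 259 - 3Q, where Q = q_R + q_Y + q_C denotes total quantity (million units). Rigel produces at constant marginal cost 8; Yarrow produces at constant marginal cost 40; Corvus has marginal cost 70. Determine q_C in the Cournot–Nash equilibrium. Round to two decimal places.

8.08

Rigel's profit: π_R = (259 - 3Q)q_R - (8q_R). Setting ∂π_R/∂q_R = 0: 251 - 6q_R - 3(q_Y + q_C) = 0.
Yarrow's profit: π_Y = (259 - 3Q)q_Y - (40q_Y). Setting ∂π_Y/∂q_Y = 0: 219 - 6q_Y - 3(q_R + q_C) = 0.
Corvus's profit: π_C = (259 - 3Q)q_C - (70q_C). Setting ∂π_C/∂q_C = 0: 189 - 6q_C - 3(q_R + q_Y) = 0.
Adding the 3 conditions: 659 − 6Q − 6Q = 0, i.e. Q = 659/12.
Back-substituting: q_R = (251 − 659/4)/3 = 115/4, q_Y = (219 − 659/4)/3 = 217/12, q_C = (189 − 659/4)/3 = 97/12.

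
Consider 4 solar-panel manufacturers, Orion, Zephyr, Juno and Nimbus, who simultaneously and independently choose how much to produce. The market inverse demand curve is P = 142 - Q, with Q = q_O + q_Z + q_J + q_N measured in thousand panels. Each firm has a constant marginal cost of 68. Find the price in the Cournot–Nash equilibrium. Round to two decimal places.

A representative firm's profit is π_i = q_i(142 - Q) - 68q_i.
First-order condition (treating rivals' output as given): 74 - 2q_i - Σ_{j≠i} q_j = 0.
By symmetry each firm produces the same amount; substituting Σ_{j≠i} q_j = 3q_i yields q_i = 74/5.
Total output Q = 296/5, so price P = 142 - 296/5 = 414/5.

82.80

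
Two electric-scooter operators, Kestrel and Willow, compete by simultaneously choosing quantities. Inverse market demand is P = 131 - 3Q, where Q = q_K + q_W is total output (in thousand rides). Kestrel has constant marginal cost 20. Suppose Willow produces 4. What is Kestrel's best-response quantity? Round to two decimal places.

With the rival's output fixed at 4, Kestrel's profit is π_K = (131 - 3·4 - 3q_K)q_K - (20q_K) = (119 - 3q_K)q_K - (20q_K).
∂π_K/∂q_K = 99 - 6q_K = 0, so q_K = 33/2.

16.50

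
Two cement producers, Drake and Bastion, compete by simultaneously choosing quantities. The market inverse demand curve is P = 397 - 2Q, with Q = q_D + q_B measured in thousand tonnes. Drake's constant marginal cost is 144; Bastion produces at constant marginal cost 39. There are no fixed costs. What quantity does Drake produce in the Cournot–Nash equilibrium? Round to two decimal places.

Drake's profit: π_D = (397 - 2Q)q_D - (144q_D). Setting ∂π_D/∂q_D = 0: 253 - 4q_D - 2(q_B) = 0.
Bastion's first-order condition: 358 - 4q_B - 2(q_D) = 0.
So q_D = (253 - 2q_B)/4 and q_B = (358 - 2q_D)/4.
Substituting one into the other gives q_D = 74/3 and q_B = 463/6.

24.67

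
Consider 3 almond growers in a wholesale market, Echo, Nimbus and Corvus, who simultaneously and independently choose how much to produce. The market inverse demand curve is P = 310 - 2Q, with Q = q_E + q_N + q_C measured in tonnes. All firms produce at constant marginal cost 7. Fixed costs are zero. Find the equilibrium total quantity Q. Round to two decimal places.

113.63

Each firm earns π_i = (310 - 2Q)q_i - 7q_i.
Setting ∂π_i/∂q_i = 0 with rivals' quantities fixed: 303 - 4q_i - 2·Σ_{j≠i} q_j = 0.
With identical firms every q_j equals q_i, so Σ_{j≠i} q_j = 2q_i and 303 = 8q_i, giving q_i = 303/8.
Total output Q = 303/8 + 303/8 + 303/8 = 909/8.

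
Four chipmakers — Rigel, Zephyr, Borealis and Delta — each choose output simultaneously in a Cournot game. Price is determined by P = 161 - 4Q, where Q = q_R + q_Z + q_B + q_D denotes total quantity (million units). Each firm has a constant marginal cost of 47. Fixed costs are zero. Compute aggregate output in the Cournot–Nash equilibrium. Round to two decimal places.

22.80

A representative firm's profit is π_i = q_i(161 - 4Q) - 47q_i.
Setting ∂π_i/∂q_i = 0 with rivals' quantities fixed: 114 - 8q_i - 4·Σ_{j≠i} q_j = 0.
With identical firms every q_j equals q_i, so Σ_{j≠i} q_j = 3q_i and 114 = 20q_i, giving q_i = 57/10.
Total output Q = 57/10 + 57/10 + 57/10 + 57/10 = 114/5.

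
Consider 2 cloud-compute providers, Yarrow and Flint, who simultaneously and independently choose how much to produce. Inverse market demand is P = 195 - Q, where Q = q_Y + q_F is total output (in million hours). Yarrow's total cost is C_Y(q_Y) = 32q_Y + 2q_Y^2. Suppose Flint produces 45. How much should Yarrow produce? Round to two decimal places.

With the rival's output fixed at 45, Yarrow's profit is π_Y = (195 - 45 - q_Y)q_Y - (32q_Y + 2q_Y²) = (150 - q_Y)q_Y - (32q_Y + 2q_Y²).
∂π_Y/∂q_Y = 118 - 6q_Y = 0, so q_Y = 59/3.

19.67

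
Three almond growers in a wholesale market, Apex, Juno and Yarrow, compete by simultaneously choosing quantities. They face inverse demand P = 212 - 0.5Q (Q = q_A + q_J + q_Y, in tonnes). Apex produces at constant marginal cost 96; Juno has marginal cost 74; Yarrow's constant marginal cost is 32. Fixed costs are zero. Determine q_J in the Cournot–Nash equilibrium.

59

Apex's profit: π_A = (212 - 0.5Q)q_A - (96q_A). Setting ∂π_A/∂q_A = 0: 116 - q_A - (1/2)(q_J + q_Y) = 0.
Juno's profit: π_J = (212 - 0.5Q)q_J - (74q_J). Setting ∂π_J/∂q_J = 0: 138 - q_J - (1/2)(q_A + q_Y) = 0.
Yarrow's profit: π_Y = (212 - 0.5Q)q_Y - (32q_Y). Setting ∂π_Y/∂q_Y = 0: 180 - q_Y - (1/2)(q_A + q_J) = 0.
Summing all 3 equations gives 434 − 2Q = 0, hence Q = 217.
Back-substituting: q_A = (116 − 217/2)/(1/2) = 15, q_J = (138 − 217/2)/(1/2) = 59, q_Y = (180 − 217/2)/(1/2) = 143.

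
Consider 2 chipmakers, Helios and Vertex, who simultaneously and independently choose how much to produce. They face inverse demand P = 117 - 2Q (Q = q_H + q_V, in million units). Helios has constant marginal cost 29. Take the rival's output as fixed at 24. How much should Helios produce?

With the rival's output fixed at 24, Helios's profit is π_H = (117 - 2·24 - 2q_H)q_H - (29q_H) = (69 - 2q_H)q_H - (29q_H).
∂π_H/∂q_H = 40 - 4q_H = 0, so q_H = 10.

10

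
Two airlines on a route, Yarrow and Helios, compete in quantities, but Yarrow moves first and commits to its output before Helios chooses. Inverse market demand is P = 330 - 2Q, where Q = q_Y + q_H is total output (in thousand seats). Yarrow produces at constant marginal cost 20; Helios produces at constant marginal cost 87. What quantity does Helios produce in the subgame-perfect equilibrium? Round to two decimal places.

The follower Helios best-responds to any q_Y: π_H = (330 - 2Q)q_H - 87q_H.
∂π_H/∂q_H = 243 - 2q_Y - 4q_H = 0 gives the reaction function q_H = (243 - 2q_Y)/4.
Yarrow substitutes q_H(q_Y) into its own profit: π_Y = q_Y(330 - 2q_Y - (243 - 2q_Y)/2) - 20q_Y = (417/2 - q_Y)q_Y - 20q_Y.
Leader FOC: 377/2 - 2q_Y = 0, so q_Y = 377/4.
Then q_H = (243 - 2·(377/4))/4 = 109/8.

13.63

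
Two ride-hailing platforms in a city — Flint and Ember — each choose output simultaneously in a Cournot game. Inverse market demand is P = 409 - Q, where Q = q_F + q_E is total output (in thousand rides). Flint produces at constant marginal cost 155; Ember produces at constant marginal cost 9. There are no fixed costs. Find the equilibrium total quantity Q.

Flint's profit: π_F = (409 - Q)q_F - (155q_F). Setting ∂π_F/∂q_F = 0: 254 - 2q_F - (q_E) = 0.
Ember's first-order condition: 400 - 2q_E - (q_F) = 0.
Rearranging gives the reaction functions q_F = (254 - q_E)/2 and q_E = (400 - q_F)/2.
Substituting one into the other gives q_F = 36 and q_E = 182.
Total output Q = 36 + 182 = 218.

218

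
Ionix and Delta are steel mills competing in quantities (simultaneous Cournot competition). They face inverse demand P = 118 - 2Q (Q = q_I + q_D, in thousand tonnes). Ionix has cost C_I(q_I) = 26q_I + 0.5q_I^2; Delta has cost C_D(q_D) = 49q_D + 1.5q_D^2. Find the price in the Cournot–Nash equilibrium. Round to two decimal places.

74.97

Ionix's profit: π_I = (118 - 2Q)q_I - (26q_I + (1/2)q_I²). Setting ∂π_I/∂q_I = 0: 92 - 5q_I - 2(q_D) = 0.
Delta's profit: π_D = (118 - 2Q)q_D - (49q_D + (3/2)q_D²). Setting ∂π_D/∂q_D = 0: 69 - 7q_D - 2(q_I) = 0.
Rearranging gives the reaction functions q_I = (92 - 2q_D)/5 and q_D = (69 - 2q_I)/7.
Solving the pair: q_I = 506/31, q_D = 161/31.
Total output Q = 667/31, so price P = 118 - 2·(667/31) = 74.9677.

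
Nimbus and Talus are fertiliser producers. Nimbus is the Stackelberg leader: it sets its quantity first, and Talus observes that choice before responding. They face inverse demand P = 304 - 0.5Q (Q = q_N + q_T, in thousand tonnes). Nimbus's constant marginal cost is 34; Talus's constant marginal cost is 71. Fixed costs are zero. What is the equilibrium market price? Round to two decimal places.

110.75

The follower Talus best-responds to any q_N: π_T = (304 - 0.5Q)q_T - 71q_T.
Follower FOC: 233 - (1/2)q_N - q_T = 0, so q_T(q_N) = (233 - (1/2)q_N).
Nimbus substitutes q_T(q_N) into its own profit: π_N = q_N(304 - (1/2)q_N - (233 - (1/2)q_N)/2) - 34q_N = (375/2 - (1/4)q_N)q_N - 34q_N.
Leader FOC: 307/2 - (1/2)q_N = 0, so q_N = 307.
Then q_T = (233 - (1/2)·307) = 159/2.
Total output Q = 773/2, so price P = 304 - (1/2)·(773/2) = 443/4.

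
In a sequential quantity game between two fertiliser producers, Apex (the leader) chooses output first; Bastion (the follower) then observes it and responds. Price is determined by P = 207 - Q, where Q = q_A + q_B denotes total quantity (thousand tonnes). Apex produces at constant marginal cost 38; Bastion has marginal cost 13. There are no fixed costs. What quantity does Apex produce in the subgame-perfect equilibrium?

The follower Bastion best-responds to any q_A: π_B = (207 - Q)q_B - 13q_B.
∂π_B/∂q_B = 194 - q_A - 2q_B = 0 gives the reaction function q_B = (194 - q_A)/2.
The leader anticipates this reaction. Substituting into P = 207 - Q gives P = 110 - (1/2)q_A, so π_A = (110 - (1/2)q_A)q_A - 38q_A.
The leader's first-order condition 72 - q_A = 0 yields q_A = 72.
Then q_B = (194 - 72)/2 = 61.

72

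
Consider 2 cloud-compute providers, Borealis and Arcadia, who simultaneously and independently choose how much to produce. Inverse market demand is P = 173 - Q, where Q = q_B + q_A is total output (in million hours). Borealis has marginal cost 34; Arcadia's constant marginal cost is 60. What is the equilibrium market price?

89

Borealis's profit: π_B = (173 - Q)q_B - (34q_B). Setting ∂π_B/∂q_B = 0: 139 - 2q_B - (q_A) = 0.
Arcadia's first-order condition: 113 - 2q_A - (q_B) = 0.
Best responses: q_B = (139 - q_A)/2, q_A = (113 - q_B)/2.
Solving the pair: q_B = 55, q_A = 29.
Total output Q = 84, so price P = 173 - 84 = 89.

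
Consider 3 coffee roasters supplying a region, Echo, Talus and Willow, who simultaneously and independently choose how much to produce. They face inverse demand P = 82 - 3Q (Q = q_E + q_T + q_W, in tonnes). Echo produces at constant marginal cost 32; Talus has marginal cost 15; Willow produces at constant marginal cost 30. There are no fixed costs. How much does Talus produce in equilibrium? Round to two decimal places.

8.25

Echo's profit: π_E = (82 - 3Q)q_E - (32q_E). Setting ∂π_E/∂q_E = 0: 50 - 6q_E - 3(q_T + q_W) = 0.
Talus's profit: π_T = (82 - 3Q)q_T - (15q_T). Setting ∂π_T/∂q_T = 0: 67 - 6q_T - 3(q_E + q_W) = 0.
Willow's profit: π_W = (82 - 3Q)q_W - (30q_W). Setting ∂π_W/∂q_W = 0: 52 - 6q_W - 3(q_E + q_T) = 0.
Adding the 3 conditions: 169 − 6Q − 6Q = 0, i.e. Q = 169/12.
Back-substituting: q_E = (50 − 169/4)/3 = 31/12, q_T = (67 − 169/4)/3 = 33/4, q_W = (52 − 169/4)/3 = 13/4.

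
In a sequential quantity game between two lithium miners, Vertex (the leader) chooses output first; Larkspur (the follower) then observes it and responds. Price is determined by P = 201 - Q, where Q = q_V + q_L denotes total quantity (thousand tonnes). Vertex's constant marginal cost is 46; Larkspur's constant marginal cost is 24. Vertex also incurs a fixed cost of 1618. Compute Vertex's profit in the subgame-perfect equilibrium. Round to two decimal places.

The follower Larkspur best-responds to any q_V: π_L = (201 - Q)q_L - 24q_L.
∂π_L/∂q_L = 177 - q_V - 2q_L = 0 gives the reaction function q_L = (177 - q_V)/2.
Vertex substitutes q_L(q_V) into its own profit: π_V = q_V(201 - q_V - (177 - q_V)/2) - 46q_V = (225/2 - (1/2)q_V)q_V - 46q_V.
Maximising: ∂π_V/∂q_V = 133/2 - q_V = 0, giving q_V = 133/2.
Then q_L = (177 - 133/2)/2 = 221/4.
Price P = 201 - 487/4 = 317/4.
Vertex's profit: (317/4 - 46)·(133/2) - 1618 = 593.1250.

593.13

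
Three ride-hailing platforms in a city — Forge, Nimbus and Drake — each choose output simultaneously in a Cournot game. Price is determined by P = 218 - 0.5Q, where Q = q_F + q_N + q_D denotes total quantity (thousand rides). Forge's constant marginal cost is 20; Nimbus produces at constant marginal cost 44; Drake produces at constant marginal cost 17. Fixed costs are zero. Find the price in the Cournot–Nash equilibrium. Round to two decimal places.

Forge's profit: π_F = (218 - 0.5Q)q_F - (20q_F). Setting ∂π_F/∂q_F = 0: 198 - q_F - (1/2)(q_N + q_D) = 0.
Nimbus's profit: π_N = (218 - 0.5Q)q_N - (44q_N). Setting ∂π_N/∂q_N = 0: 174 - q_N - (1/2)(q_F + q_D) = 0.
Drake's profit: π_D = (218 - 0.5Q)q_D - (17q_D). Setting ∂π_D/∂q_D = 0: 201 - q_D - (1/2)(q_F + q_N) = 0.
Adding the 3 conditions: 573 − Q − Q = 0, i.e. Q = 573/2.
Back-substituting: q_F = (198 − 573/4)/(1/2) = 219/2, q_N = (174 − 573/4)/(1/2) = 123/2, q_D = (201 − 573/4)/(1/2) = 231/2.
Total output Q = 573/2, so price P = 218 - (1/2)·(573/2) = 299/4.

74.75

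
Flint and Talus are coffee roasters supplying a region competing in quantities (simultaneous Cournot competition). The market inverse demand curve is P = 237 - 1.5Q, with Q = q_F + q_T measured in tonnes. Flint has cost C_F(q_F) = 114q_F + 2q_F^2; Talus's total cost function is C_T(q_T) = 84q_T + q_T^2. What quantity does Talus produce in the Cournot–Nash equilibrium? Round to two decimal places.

Flint's profit: π_F = (237 - 1.5Q)q_F - (114q_F + 2q_F²). Setting ∂π_F/∂q_F = 0: 123 - 7q_F - (3/2)(q_T) = 0.
Talus's first-order condition: 153 - 5q_T - (3/2)(q_F) = 0.
So q_F = (123 - (3/2)q_T)/7 and q_T = (153 - (3/2)q_F)/5.
Substituting one into the other gives q_F = 1542/131 and q_T = 27.0687.

27.07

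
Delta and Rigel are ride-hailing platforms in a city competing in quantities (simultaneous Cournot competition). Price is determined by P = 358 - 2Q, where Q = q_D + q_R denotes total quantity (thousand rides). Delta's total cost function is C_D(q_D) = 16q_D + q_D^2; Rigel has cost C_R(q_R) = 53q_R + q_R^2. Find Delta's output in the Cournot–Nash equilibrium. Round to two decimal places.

45.06

Delta's profit: π_D = (358 - 2Q)q_D - (16q_D + q_D²). Setting ∂π_D/∂q_D = 0: 342 - 6q_D - 2(q_R) = 0.
Rigel's first-order condition: 305 - 6q_R - 2(q_D) = 0.
Best responses: q_D = (342 - 2q_R)/6, q_R = (305 - 2q_D)/6.
Substituting one into the other gives q_D = 721/16 and q_R = 573/16.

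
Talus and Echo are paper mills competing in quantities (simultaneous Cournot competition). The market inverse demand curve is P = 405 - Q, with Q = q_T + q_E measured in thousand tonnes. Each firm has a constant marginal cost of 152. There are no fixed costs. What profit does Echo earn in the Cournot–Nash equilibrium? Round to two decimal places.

A representative firm's profit is π_i = q_i(405 - Q) - 152q_i.
Setting ∂π_i/∂q_i = 0 with rivals' quantities fixed: 253 - 2q_i - q_j = 0.
With identical firms every q_j equals q_i, so q_j = q_i and 253 = 3q_i, giving q_i = 253/3.
Price P = 405 - 506/3 = 709/3.
Echo's profit: (709/3 - 152)·(253/3) = 7112.1111.

7112.11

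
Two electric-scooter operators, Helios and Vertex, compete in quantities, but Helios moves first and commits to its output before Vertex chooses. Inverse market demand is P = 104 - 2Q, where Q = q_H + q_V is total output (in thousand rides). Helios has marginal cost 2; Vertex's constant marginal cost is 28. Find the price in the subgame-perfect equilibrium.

34

Solve by backward induction. Given q_H, the follower Vertex maximises π_V = (104 - 2q_H - 2q_V)q_V - 28q_V.
Setting the follower's marginal profit to zero, 76 - 2q_H - 4q_V = 0, i.e. q_V = (76 - 2q_H)/4.
Helios substitutes q_V(q_H) into its own profit: π_H = q_H(104 - 2q_H - (76 - 2q_H)/2) - 2q_H = (66 - q_H)q_H - 2q_H.
Leader FOC: 64 - 2q_H = 0, so q_H = 32.
Then q_V = (76 - 2·32)/4 = 3.
Total output Q = 35, so price P = 104 - 2·35 = 34.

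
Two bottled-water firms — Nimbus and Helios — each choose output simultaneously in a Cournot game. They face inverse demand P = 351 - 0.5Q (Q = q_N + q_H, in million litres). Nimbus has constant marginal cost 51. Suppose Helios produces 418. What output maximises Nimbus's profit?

With the rival's output fixed at 418, Nimbus's profit is π_N = (351 - (1/2)·418 - (1/2)q_N)q_N - (51q_N) = (142 - (1/2)q_N)q_N - (51q_N).
∂π_N/∂q_N = 91 - q_N = 0, so q_N = 91.

91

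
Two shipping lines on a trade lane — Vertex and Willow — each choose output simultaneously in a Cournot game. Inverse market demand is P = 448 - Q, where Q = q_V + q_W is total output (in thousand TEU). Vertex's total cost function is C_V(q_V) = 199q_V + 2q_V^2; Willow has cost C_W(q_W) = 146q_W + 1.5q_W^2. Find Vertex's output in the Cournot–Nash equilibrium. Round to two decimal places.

32.52

Vertex's profit: π_V = (448 - Q)q_V - (199q_V + 2q_V²). Setting ∂π_V/∂q_V = 0: 249 - 6q_V - (q_W) = 0.
Willow's profit: π_W = (448 - Q)q_W - (146q_W + (3/2)q_W²). Setting ∂π_W/∂q_W = 0: 302 - 5q_W - (q_V) = 0.
Rearranging gives the reaction functions q_V = (249 - q_W)/6 and q_W = (302 - q_V)/5.
Substituting one into the other gives q_V = 943/29 and q_W = 1563/29.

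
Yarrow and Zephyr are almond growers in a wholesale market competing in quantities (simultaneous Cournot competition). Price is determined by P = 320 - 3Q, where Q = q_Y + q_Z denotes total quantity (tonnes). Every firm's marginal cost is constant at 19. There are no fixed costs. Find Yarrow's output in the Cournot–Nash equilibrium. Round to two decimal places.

33.44

A representative firm's profit is π_i = q_i(320 - 3Q) - 19q_i.
First-order condition (treating rivals' output as given): 301 - 6q_i - 3q_j = 0.
By symmetry each firm produces the same amount; substituting q_j = q_i yields q_i = 301/9.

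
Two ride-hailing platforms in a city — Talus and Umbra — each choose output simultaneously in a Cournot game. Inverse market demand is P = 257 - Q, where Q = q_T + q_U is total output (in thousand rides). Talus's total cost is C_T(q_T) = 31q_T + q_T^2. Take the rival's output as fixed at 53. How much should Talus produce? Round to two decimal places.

43.25

With the rival's output fixed at 53, Talus's profit is π_T = (257 - 53 - q_T)q_T - (31q_T + q_T²) = (204 - q_T)q_T - (31q_T + q_T²).
∂π_T/∂q_T = 173 - 4q_T = 0, so q_T = 173/4.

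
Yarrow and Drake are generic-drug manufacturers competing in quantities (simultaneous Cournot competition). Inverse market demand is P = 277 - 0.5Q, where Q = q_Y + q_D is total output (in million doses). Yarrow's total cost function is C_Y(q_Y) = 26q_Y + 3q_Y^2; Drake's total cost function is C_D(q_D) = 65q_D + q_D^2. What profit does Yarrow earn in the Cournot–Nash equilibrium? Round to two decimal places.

Yarrow's profit: π_Y = (277 - 0.5Q)q_Y - (26q_Y + 3q_Y²). Setting ∂π_Y/∂q_Y = 0: 251 - 7q_Y - (1/2)(q_D) = 0.
Drake's first-order condition: 212 - 3q_D - (1/2)(q_Y) = 0.
Rearranging gives the reaction functions q_Y = (251 - (1/2)q_D)/7 and q_D = (212 - (1/2)q_Y)/3.
Solving the pair: q_Y = 31.1807, q_D = 65.4699.
Price P = 277 - (1/2)·96.6506 = 228.6747.
Yarrow's profit: 228.6747·31.1807 - 26·31.1807 - 3·31.1807² = 3402.8312.

3402.83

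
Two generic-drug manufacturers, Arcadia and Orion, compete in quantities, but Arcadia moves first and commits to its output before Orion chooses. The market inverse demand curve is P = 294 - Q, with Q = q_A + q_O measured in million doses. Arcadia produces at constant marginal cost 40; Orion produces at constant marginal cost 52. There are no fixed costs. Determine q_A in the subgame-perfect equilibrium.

133

The follower Orion best-responds to any q_A: π_O = (294 - Q)q_O - 52q_O.
Setting the follower's marginal profit to zero, 242 - q_A - 2q_O = 0, i.e. q_O = (242 - q_A)/2.
The leader anticipates this reaction. Substituting into P = 294 - Q gives P = 173 - (1/2)q_A, so π_A = (173 - (1/2)q_A)q_A - 40q_A.
Leader FOC: 133 - q_A = 0, so q_A = 133.
Then q_O = (242 - 133)/2 = 109/2.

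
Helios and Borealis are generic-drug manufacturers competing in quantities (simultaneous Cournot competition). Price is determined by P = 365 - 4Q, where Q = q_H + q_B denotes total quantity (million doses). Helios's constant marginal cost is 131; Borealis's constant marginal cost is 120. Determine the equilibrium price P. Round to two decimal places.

Helios's profit: π_H = (365 - 4Q)q_H - (131q_H). Setting ∂π_H/∂q_H = 0: 234 - 8q_H - 4(q_B) = 0.
Borealis's first-order condition: 245 - 8q_B - 4(q_H) = 0.
So q_H = (234 - 4q_B)/8 and q_B = (245 - 4q_H)/8.
Substituting one into the other gives q_H = 223/12 and q_B = 64/3.
Total output Q = 479/12, so price P = 365 - 4·(479/12) = 616/3.

205.33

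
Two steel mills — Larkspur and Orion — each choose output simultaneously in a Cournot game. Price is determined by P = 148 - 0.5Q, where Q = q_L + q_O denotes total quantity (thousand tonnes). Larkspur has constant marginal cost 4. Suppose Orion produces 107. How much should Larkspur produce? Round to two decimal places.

90.50

With the rival's output fixed at 107, Larkspur's profit is π_L = (148 - (1/2)·107 - (1/2)q_L)q_L - (4q_L) = (189/2 - (1/2)q_L)q_L - (4q_L).
∂π_L/∂q_L = 181/2 - q_L = 0, so q_L = 181/2.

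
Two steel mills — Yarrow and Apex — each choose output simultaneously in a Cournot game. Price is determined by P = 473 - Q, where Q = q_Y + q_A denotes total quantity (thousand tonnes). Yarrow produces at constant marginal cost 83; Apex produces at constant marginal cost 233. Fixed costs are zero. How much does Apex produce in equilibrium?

Yarrow's profit: π_Y = (473 - Q)q_Y - (83q_Y). Setting ∂π_Y/∂q_Y = 0: 390 - 2q_Y - (q_A) = 0.
Apex's first-order condition: 240 - 2q_A - (q_Y) = 0.
Best responses: q_Y = (390 - q_A)/2, q_A = (240 - q_Y)/2.
Substituting one into the other gives q_Y = 180 and q_A = 30.

30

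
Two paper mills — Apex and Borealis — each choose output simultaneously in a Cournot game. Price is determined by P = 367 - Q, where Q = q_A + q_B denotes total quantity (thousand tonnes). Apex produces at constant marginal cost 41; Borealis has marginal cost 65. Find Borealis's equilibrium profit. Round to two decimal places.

8587.11

Apex's profit: π_A = (367 - Q)q_A - (41q_A). Setting ∂π_A/∂q_A = 0: 326 - 2q_A - (q_B) = 0.
Borealis's profit: π_B = (367 - Q)q_B - (65q_B). Setting ∂π_B/∂q_B = 0: 302 - 2q_B - (q_A) = 0.
So q_A = (326 - q_B)/2 and q_B = (302 - q_A)/2.
Substituting one into the other gives q_A = 350/3 and q_B = 278/3.
Price P = 367 - 628/3 = 473/3.
Borealis's profit: (473/3 - 65)·(278/3) = 8587.1111.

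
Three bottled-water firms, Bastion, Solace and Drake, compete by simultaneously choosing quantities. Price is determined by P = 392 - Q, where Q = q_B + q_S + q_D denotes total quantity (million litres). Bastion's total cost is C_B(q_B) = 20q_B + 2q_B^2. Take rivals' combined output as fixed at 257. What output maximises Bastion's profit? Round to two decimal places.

With rivals' combined output fixed at 257, Bastion's profit is π_B = (392 - 257 - q_B)q_B - (20q_B + 2q_B²) = (135 - q_B)q_B - (20q_B + 2q_B²).
∂π_B/∂q_B = 115 - 6q_B = 0, so q_B = 115/6.

19.17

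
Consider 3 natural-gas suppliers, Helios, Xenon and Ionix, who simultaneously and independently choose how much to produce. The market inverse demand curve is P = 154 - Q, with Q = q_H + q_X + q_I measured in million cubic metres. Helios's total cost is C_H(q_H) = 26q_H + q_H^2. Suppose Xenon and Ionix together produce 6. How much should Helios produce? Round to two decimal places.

With rivals' combined output fixed at 6, Helios's profit is π_H = (154 - 6 - q_H)q_H - (26q_H + q_H²) = (148 - q_H)q_H - (26q_H + q_H²).
∂π_H/∂q_H = 122 - 4q_H = 0, so q_H = 61/2.

30.50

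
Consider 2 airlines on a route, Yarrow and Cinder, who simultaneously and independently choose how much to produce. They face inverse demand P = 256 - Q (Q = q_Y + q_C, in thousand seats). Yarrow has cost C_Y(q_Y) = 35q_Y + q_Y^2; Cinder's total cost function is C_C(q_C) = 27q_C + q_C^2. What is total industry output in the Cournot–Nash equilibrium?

90

Yarrow's profit: π_Y = (256 - Q)q_Y - (35q_Y + q_Y²). Setting ∂π_Y/∂q_Y = 0: 221 - 4q_Y - (q_C) = 0.
Cinder's first-order condition: 229 - 4q_C - (q_Y) = 0.
So q_Y = (221 - q_C)/4 and q_C = (229 - q_Y)/4.
Substituting one into the other gives q_Y = 131/3 and q_C = 139/3.
Total output Q = 131/3 + 139/3 = 90.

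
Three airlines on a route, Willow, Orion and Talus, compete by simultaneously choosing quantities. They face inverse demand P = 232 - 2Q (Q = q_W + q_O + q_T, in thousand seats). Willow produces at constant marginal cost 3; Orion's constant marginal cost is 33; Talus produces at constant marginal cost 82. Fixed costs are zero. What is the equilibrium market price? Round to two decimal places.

87.50

Willow's profit: π_W = (232 - 2Q)q_W - (3q_W). Setting ∂π_W/∂q_W = 0: 229 - 4q_W - 2(q_O + q_T) = 0.
Orion's profit: π_O = (232 - 2Q)q_O - (33q_O). Setting ∂π_O/∂q_O = 0: 199 - 4q_O - 2(q_W + q_T) = 0.
Talus's profit: π_T = (232 - 2Q)q_T - (82q_T). Setting ∂π_T/∂q_T = 0: 150 - 4q_T - 2(q_W + q_O) = 0.
Adding the 3 first-order conditions: 578 − 8Q = 0, so Q = 289/4.
Back-substituting: q_W = (229 − 289/2)/2 = 169/4, q_O = (199 − 289/2)/2 = 109/4, q_T = (150 − 289/2)/2 = 11/4.
Total output Q = 289/4, so price P = 232 - 2·(289/4) = 175/2.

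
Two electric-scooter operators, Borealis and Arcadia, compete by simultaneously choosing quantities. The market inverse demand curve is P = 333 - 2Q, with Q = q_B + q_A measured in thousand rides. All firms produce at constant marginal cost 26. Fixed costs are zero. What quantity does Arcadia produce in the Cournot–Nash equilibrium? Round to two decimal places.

51.17

A representative firm's profit is π_i = q_i(333 - 2Q) - 26q_i.
First-order condition (treating rivals' output as given): 307 - 4q_i - 2q_j = 0.
By symmetry each firm produces the same amount; substituting q_j = q_i yields q_i = 307/6.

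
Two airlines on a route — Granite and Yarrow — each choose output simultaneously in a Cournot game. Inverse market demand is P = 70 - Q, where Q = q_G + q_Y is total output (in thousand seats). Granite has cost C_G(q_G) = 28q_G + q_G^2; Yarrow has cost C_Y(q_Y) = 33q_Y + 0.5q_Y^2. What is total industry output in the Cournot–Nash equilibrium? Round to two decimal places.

17.73

Granite's profit: π_G = (70 - Q)q_G - (28q_G + q_G²). Setting ∂π_G/∂q_G = 0: 42 - 4q_G - (q_Y) = 0.
Yarrow's profit: π_Y = (70 - Q)q_Y - (33q_Y + (1/2)q_Y²). Setting ∂π_Y/∂q_Y = 0: 37 - 3q_Y - (q_G) = 0.
Best responses: q_G = (42 - q_Y)/4, q_Y = (37 - q_G)/3.
Solving the pair: q_G = 89/11, q_Y = 106/11.
Total output Q = 89/11 + 106/11 = 195/11.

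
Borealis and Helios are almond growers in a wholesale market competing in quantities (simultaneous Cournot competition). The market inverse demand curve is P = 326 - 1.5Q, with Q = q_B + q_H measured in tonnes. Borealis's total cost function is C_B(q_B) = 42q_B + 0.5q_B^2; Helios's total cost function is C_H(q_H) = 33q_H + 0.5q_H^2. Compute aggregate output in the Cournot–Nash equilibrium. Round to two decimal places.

Borealis's profit: π_B = (326 - 1.5Q)q_B - (42q_B + (1/2)q_B²). Setting ∂π_B/∂q_B = 0: 284 - 4q_B - (3/2)(q_H) = 0.
Helios's profit: π_H = (326 - 1.5Q)q_H - (33q_H + (1/2)q_H²). Setting ∂π_H/∂q_H = 0: 293 - 4q_H - (3/2)(q_B) = 0.
So q_B = (284 - (3/2)q_H)/4 and q_H = (293 - (3/2)q_B)/4.
Substituting one into the other gives q_B = 50.6545 and q_H = 54.2545.
Total output Q = 50.6545 + 54.2545 = 1154/11.

104.91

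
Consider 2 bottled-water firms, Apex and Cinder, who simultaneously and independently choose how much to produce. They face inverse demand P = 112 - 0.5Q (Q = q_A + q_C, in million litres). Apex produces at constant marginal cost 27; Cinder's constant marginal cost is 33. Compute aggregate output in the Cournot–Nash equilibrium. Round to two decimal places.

Apex's profit: π_A = (112 - 0.5Q)q_A - (27q_A). Setting ∂π_A/∂q_A = 0: 85 - q_A - (1/2)(q_C) = 0.
Cinder's profit: π_C = (112 - 0.5Q)q_C - (33q_C). Setting ∂π_C/∂q_C = 0: 79 - q_C - (1/2)(q_A) = 0.
Best responses: q_A = (85 - (1/2)q_C), q_C = (79 - (1/2)q_A).
Solving the pair: q_A = 182/3, q_C = 146/3.
Total output Q = 182/3 + 146/3 = 328/3.

109.33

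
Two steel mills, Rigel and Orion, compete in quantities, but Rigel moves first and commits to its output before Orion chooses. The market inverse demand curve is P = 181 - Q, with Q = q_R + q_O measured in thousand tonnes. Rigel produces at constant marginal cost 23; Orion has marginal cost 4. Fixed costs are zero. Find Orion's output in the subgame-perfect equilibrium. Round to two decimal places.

The follower Orion best-responds to any q_R: π_O = (181 - Q)q_O - 4q_O.
∂π_O/∂q_O = 177 - q_R - 2q_O = 0 gives the reaction function q_O = (177 - q_R)/2.
The leader anticipates this reaction. Substituting into P = 181 - Q gives P = 185/2 - (1/2)q_R, so π_R = (185/2 - (1/2)q_R)q_R - 23q_R.
Maximising: ∂π_R/∂q_R = 139/2 - q_R = 0, giving q_R = 139/2.
Then q_O = (177 - 139/2)/2 = 215/4.

53.75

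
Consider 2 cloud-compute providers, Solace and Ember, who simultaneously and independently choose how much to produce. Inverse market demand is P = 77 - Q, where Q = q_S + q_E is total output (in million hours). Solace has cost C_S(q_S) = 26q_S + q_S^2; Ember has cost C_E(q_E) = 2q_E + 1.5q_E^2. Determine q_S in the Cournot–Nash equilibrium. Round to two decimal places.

Solace's profit: π_S = (77 - Q)q_S - (26q_S + q_S²). Setting ∂π_S/∂q_S = 0: 51 - 4q_S - (q_E) = 0.
Ember's profit: π_E = (77 - Q)q_E - (2q_E + (3/2)q_E²). Setting ∂π_E/∂q_E = 0: 75 - 5q_E - (q_S) = 0.
Best responses: q_S = (51 - q_E)/4, q_E = (75 - q_S)/5.
Solving the pair: q_S = 180/19, q_E = 249/19.

9.47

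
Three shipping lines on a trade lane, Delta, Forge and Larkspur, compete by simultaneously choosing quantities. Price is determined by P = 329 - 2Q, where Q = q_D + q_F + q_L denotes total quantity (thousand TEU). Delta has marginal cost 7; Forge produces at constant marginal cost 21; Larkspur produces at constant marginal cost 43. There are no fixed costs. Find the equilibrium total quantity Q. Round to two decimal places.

Delta's profit: π_D = (329 - 2Q)q_D - (7q_D). Setting ∂π_D/∂q_D = 0: 322 - 4q_D - 2(q_F + q_L) = 0.
Forge's first-order condition: 308 - 4q_F - 2(q_D + q_L) = 0.
Larkspur's profit: π_L = (329 - 2Q)q_L - (43q_L). Setting ∂π_L/∂q_L = 0: 286 - 4q_L - 2(q_D + q_F) = 0.
Summing all 3 equations gives 916 − 8Q = 0, hence Q = 229/2.
Back-substituting: q_D = (322 − 229)/2 = 93/2, q_F = (308 − 229)/2 = 79/2, q_L = (286 − 229)/2 = 57/2.
Total output Q = 93/2 + 79/2 + 57/2 = 229/2.

114.50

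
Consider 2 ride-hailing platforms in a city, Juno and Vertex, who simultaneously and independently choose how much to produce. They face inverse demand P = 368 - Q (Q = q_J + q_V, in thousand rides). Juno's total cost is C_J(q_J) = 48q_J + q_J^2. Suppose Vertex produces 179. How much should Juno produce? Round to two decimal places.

35.25

With the rival's output fixed at 179, Juno's profit is π_J = (368 - 179 - q_J)q_J - (48q_J + q_J²) = (189 - q_J)q_J - (48q_J + q_J²).
∂π_J/∂q_J = 141 - 4q_J = 0, so q_J = 141/4.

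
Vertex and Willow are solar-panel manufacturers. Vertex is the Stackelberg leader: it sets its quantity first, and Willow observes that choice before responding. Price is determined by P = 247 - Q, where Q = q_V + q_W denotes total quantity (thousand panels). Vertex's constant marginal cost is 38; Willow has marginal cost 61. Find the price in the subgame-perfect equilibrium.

Solve by backward induction. Given q_V, the follower Willow maximises π_W = (247 - q_V - q_W)q_W - 61q_W.
∂π_W/∂q_W = 186 - q_V - 2q_W = 0 gives the reaction function q_W = (186 - q_V)/2.
The leader anticipates this reaction. Substituting into P = 247 - Q gives P = 154 - (1/2)q_V, so π_V = (154 - (1/2)q_V)q_V - 38q_V.
Maximising: ∂π_V/∂q_V = 116 - q_V = 0, giving q_V = 116.
Then q_W = (186 - 116)/2 = 35.
Total output Q = 151, so price P = 247 - 151 = 96.

96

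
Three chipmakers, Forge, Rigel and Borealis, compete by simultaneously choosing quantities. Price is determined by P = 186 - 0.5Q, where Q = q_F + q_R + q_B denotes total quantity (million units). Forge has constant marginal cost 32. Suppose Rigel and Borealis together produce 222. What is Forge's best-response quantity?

With rivals' combined output fixed at 222, Forge's profit is π_F = (186 - (1/2)·222 - (1/2)q_F)q_F - (32q_F) = (75 - (1/2)q_F)q_F - (32q_F).
∂π_F/∂q_F = 43 - q_F = 0, so q_F = 43.

43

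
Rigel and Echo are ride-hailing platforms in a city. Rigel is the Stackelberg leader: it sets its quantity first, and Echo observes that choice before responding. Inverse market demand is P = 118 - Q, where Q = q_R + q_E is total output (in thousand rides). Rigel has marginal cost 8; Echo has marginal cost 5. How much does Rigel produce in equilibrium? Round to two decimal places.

53.50

The follower Echo best-responds to any q_R: π_E = (118 - Q)q_E - 5q_E.
Setting the follower's marginal profit to zero, 113 - q_R - 2q_E = 0, i.e. q_E = (113 - q_R)/2.
Rigel substitutes q_E(q_R) into its own profit: π_R = q_R(118 - q_R - (113 - q_R)/2) - 8q_R = (123/2 - (1/2)q_R)q_R - 8q_R.
The leader's first-order condition 107/2 - q_R = 0 yields q_R = 107/2.
Then q_E = (113 - 107/2)/2 = 119/4.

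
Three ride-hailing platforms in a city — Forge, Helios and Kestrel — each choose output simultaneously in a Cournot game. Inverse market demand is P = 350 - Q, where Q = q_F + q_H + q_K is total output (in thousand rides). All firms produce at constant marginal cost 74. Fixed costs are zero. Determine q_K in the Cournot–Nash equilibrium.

A representative firm's profit is π_i = q_i(350 - Q) - 74q_i.
First-order condition (treating rivals' output as given): 276 - 2q_i - Σ_{j≠i} q_j = 0.
With identical firms every q_j equals q_i, so Σ_{j≠i} q_j = 2q_i and 276 = 4q_i, giving q_i = 69.

69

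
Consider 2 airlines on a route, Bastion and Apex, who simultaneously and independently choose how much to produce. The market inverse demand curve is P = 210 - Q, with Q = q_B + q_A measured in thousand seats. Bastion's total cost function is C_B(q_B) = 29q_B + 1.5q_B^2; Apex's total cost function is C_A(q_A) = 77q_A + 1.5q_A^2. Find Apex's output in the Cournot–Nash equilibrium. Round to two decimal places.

Bastion's profit: π_B = (210 - Q)q_B - (29q_B + (3/2)q_B²). Setting ∂π_B/∂q_B = 0: 181 - 5q_B - (q_A) = 0.
Apex's profit: π_A = (210 - Q)q_A - (77q_A + (3/2)q_A²). Setting ∂π_A/∂q_A = 0: 133 - 5q_A - (q_B) = 0.
Best responses: q_B = (181 - q_A)/5, q_A = (133 - q_B)/5.
Substituting one into the other gives q_B = 193/6 and q_A = 121/6.

20.17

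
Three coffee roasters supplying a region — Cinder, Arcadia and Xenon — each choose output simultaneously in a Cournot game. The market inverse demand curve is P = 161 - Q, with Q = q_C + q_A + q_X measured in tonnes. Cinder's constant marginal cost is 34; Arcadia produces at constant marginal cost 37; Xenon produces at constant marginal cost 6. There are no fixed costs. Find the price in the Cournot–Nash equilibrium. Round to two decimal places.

59.50

Cinder's profit: π_C = (161 - Q)q_C - (34q_C). Setting ∂π_C/∂q_C = 0: 127 - 2q_C - (q_A + q_X) = 0.
Arcadia's first-order condition: 124 - 2q_A - (q_C + q_X) = 0.
Xenon's first-order condition: 155 - 2q_X - (q_C + q_A) = 0.
Summing all 3 equations gives 406 − 4Q = 0, hence Q = 203/2.
Back-substituting: q_C = (127 − 203/2) = 51/2, q_A = (124 − 203/2) = 45/2, q_X = (155 − 203/2) = 107/2.
Total output Q = 203/2, so price P = 161 - 203/2 = 119/2.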